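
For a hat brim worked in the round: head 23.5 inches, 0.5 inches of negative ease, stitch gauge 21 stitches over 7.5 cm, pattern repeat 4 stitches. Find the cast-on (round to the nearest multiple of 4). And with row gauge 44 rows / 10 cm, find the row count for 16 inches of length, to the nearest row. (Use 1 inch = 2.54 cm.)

Finished = 23.5 − 0.5 = 23 inches.
23 inches × 2.54 = 58.42 cm.
21/7.5 = 2.8 sts per cm; 58.42 × 2.8 = 163.58 sts.
Nearest multiple of 4 → 164.
16 inches = 40.64 cm; × 4.4 = 178.82 → 179 rows.

Cast on 164 stitches; work 179 rows.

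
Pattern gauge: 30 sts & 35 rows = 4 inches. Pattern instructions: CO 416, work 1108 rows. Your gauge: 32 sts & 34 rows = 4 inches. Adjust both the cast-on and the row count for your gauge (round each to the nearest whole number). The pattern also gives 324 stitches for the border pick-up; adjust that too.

Cast on 444 stitches; work 1076 rows; border pick-up 346 stitches.

Stitches: 416 × 32/30 = 443.73 → 444.
Rows: 1108 × 34/35 = 1076.34 → 1076.
border pick-up: 324 × 32/30 = 345.60 → 346.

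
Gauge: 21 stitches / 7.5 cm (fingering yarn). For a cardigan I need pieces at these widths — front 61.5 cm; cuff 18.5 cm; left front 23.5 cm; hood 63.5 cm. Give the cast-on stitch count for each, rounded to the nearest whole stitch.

Rate = 21/7.5 = 2.8 sts per cm.
front: 61.5 × 2.8 = 172.20 → 172.
cuff: 18.5 × 2.8 = 51.80 → 52.
left front: 23.5 × 2.8 = 65.80 → 66.
hood: 63.5 × 2.8 = 177.80 → 178.

front 172; cuff 52; left front 66; hood 178.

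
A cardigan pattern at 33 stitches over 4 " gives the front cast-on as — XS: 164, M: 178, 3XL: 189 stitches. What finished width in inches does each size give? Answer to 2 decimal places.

XS 19.88 inches; M 21.58 inches; 3XL 22.91 inches.

33/4 = 8.25 sts per in.
XS: 164 / 8.25 = 19.879 → 19.88 in.
M: 178 / 8.25 = 21.576 → 21.58 in.
3XL: 189 / 8.25 = 22.909 → 22.91 in.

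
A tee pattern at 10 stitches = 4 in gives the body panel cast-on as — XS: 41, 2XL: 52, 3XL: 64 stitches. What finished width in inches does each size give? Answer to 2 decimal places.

10/4 = 2.5 sts per in.
XS: 41 / 2.5 = 16.400 → 16.40 in.
2XL: 52 / 2.5 = 20.800 → 20.80 in.
3XL: 64 / 2.5 = 25.600 → 25.60 in.

XS 16.40 inches; 2XL 20.80 inches; 3XL 25.60 inches.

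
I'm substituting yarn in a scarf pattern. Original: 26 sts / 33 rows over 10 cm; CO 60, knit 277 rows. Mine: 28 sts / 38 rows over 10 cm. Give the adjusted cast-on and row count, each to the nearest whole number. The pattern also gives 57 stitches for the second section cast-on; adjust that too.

Stitches: 60 × 28/26 = 64.62 → 65.
Rows: 277 × 38/33 = 318.97 → 319.
second section cast-on: 57 × 28/26 = 61.38 → 61.

Cast on 65 stitches; work 319 rows; second section cast-on 61 stitches.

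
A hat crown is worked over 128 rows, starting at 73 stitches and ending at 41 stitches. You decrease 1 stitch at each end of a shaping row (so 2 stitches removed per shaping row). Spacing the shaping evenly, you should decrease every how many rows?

Decrease every 8th row.

Stitches to remove: |41 − 73| = 32.
Shaping rows needed: 32 / 2 = 16.
128 rows / 16 = every 8 rows.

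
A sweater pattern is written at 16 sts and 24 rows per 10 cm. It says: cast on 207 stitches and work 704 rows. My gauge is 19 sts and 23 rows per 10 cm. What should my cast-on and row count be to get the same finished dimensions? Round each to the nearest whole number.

Cast on 246 stitches; work 675 rows.

Stitches: 207 × 19/16 = 245.81 → 246.
Rows: 704 × 23/24 = 674.67 → 675.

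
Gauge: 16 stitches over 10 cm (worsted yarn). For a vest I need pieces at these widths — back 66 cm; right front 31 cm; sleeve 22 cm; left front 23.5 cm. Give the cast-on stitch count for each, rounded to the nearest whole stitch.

back 106; right front 50; sleeve 35; left front 38.

Rate = 16/10 = 1.6 sts per cm.
back: 66 × 1.6 = 105.60 → 106.
right front: 31 × 1.6 = 49.60 → 50.
sleeve: 22 × 1.6 = 35.20 → 35.
left front: 23.5 × 1.6 = 37.60 → 38.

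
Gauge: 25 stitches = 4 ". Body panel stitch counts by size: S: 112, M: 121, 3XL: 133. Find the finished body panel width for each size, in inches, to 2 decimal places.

25/4 = 6.25 sts per in.
S: 112 / 6.25 = 17.920 → 17.92 in.
M: 121 / 6.25 = 19.360 → 19.36 in.
3XL: 133 / 6.25 = 21.280 → 21.28 in.

S 17.92 inches; M 19.36 inches; 3XL 21.28 inches.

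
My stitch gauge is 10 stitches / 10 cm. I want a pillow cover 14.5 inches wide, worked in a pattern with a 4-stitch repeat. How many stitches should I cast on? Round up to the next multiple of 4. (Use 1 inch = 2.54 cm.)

40 stitches.

14.5 in = 14.5 × 2.54 = 36.83 cm.
10 / 10 = 1 sts/cm.
36.83 × 1 = 36.83 sts.
→ 40.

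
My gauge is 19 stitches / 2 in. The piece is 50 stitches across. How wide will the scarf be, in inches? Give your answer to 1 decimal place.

5.3 inches.

19 stitches / 2 inch = 9.5 stitches per inch.
50 / 9.5 = 5.26 inches.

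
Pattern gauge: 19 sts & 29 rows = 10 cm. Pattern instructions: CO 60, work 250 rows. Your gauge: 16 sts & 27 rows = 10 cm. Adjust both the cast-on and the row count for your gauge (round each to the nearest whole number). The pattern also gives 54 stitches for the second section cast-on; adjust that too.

Cast on 51 stitches; work 233 rows; second section cast-on 45 stitches.

Stitches: 60 × 16/19 = 50.53 → 51.
Rows: 250 × 27/29 = 232.76 → 233.
second section cast-on: 54 × 16/19 = 45.47 → 45.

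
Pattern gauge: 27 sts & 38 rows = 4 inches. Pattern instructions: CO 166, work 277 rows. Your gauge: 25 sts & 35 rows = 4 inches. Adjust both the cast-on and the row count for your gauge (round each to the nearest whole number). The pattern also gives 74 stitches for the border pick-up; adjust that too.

Stitches: 166 × 25/27 = 153.70 → 154.
Rows: 277 × 35/38 = 255.13 → 255.
border pick-up: 74 × 25/27 = 68.52 → 69.

Cast on 154 stitches; work 255 rows; border pick-up 69 stitches.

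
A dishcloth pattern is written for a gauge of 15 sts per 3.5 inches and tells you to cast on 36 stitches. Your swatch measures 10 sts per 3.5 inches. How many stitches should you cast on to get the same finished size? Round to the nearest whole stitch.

24 stitches.

Scale factor = 10 / 15 = 0.667.
36 × 10 / 15 = 24.00 sts.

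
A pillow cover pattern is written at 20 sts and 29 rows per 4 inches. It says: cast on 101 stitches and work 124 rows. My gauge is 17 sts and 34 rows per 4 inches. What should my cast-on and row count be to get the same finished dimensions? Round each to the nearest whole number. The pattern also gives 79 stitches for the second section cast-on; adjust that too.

Cast on 86 stitches; work 145 rows; second section cast-on 67 stitches.

Stitches: 101 × 17/20 = 85.85 → 86.
Rows: 124 × 34/29 = 145.38 → 145.
second section cast-on: 79 × 17/20 = 67.15 → 67.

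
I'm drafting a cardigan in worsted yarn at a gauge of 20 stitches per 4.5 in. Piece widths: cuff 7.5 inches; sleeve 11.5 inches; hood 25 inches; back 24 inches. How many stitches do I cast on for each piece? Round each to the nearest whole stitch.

cuff 33; sleeve 51; hood 111; back 107.

Rate = 20/4.5 = 4.444 sts per in.
cuff: 7.5 × 4.444 = 33.33 → 33.
sleeve: 11.5 × 4.444 = 51.11 → 51.
hood: 25 × 4.444 = 111.11 → 111.
back: 24 × 4.444 = 106.67 → 107.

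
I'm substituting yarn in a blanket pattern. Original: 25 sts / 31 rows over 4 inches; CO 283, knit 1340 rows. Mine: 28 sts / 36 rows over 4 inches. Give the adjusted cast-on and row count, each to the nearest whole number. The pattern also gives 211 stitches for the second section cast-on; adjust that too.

Stitches: 283 × 28/25 = 316.96 → 317.
Rows: 1340 × 36/31 = 1556.13 → 1556.
second section cast-on: 211 × 28/25 = 236.32 → 236.

Cast on 317 stitches; work 1556 rows; second section cast-on 236 stitches.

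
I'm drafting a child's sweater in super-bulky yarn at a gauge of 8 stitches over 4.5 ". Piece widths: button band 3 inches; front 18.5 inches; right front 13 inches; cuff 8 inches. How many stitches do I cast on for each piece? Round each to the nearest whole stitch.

button band 5; front 33; right front 23; cuff 14.

Rate = 8/4.5 = 1.778 sts per in.
button band: 3 × 1.778 = 5.33 → 5.
front: 18.5 × 1.778 = 32.89 → 33.
right front: 13 × 1.778 = 23.11 → 23.
cuff: 8 × 1.778 = 14.22 → 14.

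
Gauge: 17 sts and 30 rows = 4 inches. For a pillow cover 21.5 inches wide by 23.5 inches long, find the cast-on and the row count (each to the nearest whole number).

Stitch gauge = 17/4 = 4.25 sts/in; 21.5 × 4.25 = 91.38 → 91 sts.
Row gauge = 30/4 = 7.5 rows/in; 23.5 × 7.5 = 176.25 → 176 rows.

Cast on 91 stitches and work 176 rows.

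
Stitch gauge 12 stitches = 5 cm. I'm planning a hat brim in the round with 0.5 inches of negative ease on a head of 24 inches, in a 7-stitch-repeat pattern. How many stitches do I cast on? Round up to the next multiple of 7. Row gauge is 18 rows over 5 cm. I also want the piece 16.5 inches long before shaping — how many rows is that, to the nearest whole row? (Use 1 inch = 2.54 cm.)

Finished = 24 − 0.5 = 23.5 inches.
23.5 inches × 2.54 = 59.69 cm.
12/5 = 2.4 sts per cm; 59.69 × 2.4 = 143.26 sts.
Next multiple of 7 → 147.
16.5 inches = 41.91 cm; × 3.6 = 150.88 → 151 rows.

Cast on 147 stitches; work 151 rows.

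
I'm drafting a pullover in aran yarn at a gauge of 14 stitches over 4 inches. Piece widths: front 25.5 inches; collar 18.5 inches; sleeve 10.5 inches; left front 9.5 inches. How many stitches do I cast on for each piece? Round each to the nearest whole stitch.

front 89; collar 65; sleeve 37; left front 33.

Rate = 14/4 = 3.5 sts per in.
front: 25.5 × 3.5 = 89.25 → 89.
collar: 18.5 × 3.5 = 64.75 → 65.
sleeve: 10.5 × 3.5 = 36.75 → 37.
left front: 9.5 × 3.5 = 33.25 → 33.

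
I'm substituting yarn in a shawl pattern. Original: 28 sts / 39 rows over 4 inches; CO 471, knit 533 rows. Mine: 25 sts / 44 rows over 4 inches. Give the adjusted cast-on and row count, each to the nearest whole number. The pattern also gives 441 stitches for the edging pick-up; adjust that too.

Stitches: 471 × 25/28 = 420.54 → 421.
Rows: 533 × 44/39 = 601.33 → 601.
edging pick-up: 441 × 25/28 = 393.75 → 394.

Cast on 421 stitches; work 601 rows; edging pick-up 394 stitches.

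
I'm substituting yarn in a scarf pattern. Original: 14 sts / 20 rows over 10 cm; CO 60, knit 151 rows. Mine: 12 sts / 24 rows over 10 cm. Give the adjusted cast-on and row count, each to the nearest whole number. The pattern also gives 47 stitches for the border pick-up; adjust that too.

Cast on 51 stitches; work 181 rows; border pick-up 40 stitches.

Stitches: 60 × 12/14 = 51.43 → 51.
Rows: 151 × 24/20 = 181.20 → 181.
border pick-up: 47 × 12/14 = 40.29 → 40.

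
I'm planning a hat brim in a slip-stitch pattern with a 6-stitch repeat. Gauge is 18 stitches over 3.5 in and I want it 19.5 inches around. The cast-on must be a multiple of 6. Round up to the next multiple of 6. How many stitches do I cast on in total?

CO 102 sts.

18 / 3.5 = 5.143 sts per inch.
19.5 × 5.143 = 100.29 sts.
Next multiple of 6: 102.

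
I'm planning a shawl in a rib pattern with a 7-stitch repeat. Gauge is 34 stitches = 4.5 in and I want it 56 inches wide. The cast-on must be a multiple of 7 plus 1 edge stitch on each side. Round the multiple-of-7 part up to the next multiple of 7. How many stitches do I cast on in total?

34 / 4.5 = 7.556 sts per inch.
56 × 7.556 = 423.11 sts.
Less 2 edge sts → 421.11 for the repeat.
Next multiple of 7: 427.
Add back 2 edge sts → 429.

CO 429 sts.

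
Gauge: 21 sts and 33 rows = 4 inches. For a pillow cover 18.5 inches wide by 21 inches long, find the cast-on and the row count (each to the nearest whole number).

Cast on 97 stitches and work 173 rows.

Stitch gauge = 21/4 = 5.25 sts/in; 18.5 × 5.25 = 97.12 → 97 sts.
Row gauge = 33/4 = 8.25 rows/in; 21 × 8.25 = 173.25 → 173 rows.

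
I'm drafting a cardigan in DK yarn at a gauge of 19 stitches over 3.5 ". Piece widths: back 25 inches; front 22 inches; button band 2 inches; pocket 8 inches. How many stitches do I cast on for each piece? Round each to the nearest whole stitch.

back 136; front 119; button band 11; pocket 43.

Rate = 19/3.5 = 5.429 sts per in.
back: 25 × 5.429 = 135.71 → 136.
front: 22 × 5.429 = 119.43 → 119.
button band: 2 × 5.429 = 10.86 → 11.
pocket: 8 × 5.429 = 43.43 → 43.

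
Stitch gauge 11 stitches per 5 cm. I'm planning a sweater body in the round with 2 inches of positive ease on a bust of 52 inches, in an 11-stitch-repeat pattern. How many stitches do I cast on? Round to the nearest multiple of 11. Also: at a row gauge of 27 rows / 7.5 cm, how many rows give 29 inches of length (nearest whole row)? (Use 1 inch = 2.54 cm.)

Finished = 52 + 2 = 54 inches.
54 inches × 2.54 = 137.16 cm.
11/5 = 2.2 sts per cm; 137.16 × 2.2 = 301.75 sts.
Nearest multiple of 11 → 297.
29 inches = 73.66 cm; × 3.6 = 265.18 → 265 rows.

Cast on 297 stitches; work 265 rows.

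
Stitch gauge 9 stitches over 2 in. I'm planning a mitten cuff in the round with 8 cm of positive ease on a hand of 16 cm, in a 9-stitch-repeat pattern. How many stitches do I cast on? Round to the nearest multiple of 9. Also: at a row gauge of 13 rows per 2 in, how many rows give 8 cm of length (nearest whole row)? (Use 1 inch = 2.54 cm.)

Finished = 16 + 8 = 24 cm.
24 cm × 1/2.54 = 9.45 inches.
9/2 = 4.5 sts per in; 9.45 × 4.5 = 42.52 sts.
Nearest multiple of 9 → 45.
8 cm = 3.15 inches; × 6.5 = 20.47 → 20 rows.

Cast on 45 stitches; work 20 rows.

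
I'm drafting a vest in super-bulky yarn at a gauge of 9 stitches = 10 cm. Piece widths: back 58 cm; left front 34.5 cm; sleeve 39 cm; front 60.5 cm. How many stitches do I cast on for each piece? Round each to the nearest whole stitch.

back 52; left front 31; sleeve 35; front 54.

Rate = 9/10 = 0.9 sts per cm.
back: 58 × 0.9 = 52.20 → 52.
left front: 34.5 × 0.9 = 31.05 → 31.
sleeve: 39 × 0.9 = 35.10 → 35.
front: 60.5 × 0.9 = 54.45 → 54.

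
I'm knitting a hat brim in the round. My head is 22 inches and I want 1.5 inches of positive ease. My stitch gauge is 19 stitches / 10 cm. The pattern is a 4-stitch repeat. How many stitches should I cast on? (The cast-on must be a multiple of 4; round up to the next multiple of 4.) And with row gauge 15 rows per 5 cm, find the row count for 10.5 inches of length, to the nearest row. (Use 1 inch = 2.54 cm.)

Finished = 22 + 1.5 = 23.5 inches.
23.5 inches × 2.54 = 59.69 cm.
19/10 = 1.9 sts per cm; 59.69 × 1.9 = 113.41 sts.
Next multiple of 4 → 116.
10.5 inches = 26.67 cm; × 3 = 80.01 → 80 rows.

Cast on 116 stitches; work 80 rows.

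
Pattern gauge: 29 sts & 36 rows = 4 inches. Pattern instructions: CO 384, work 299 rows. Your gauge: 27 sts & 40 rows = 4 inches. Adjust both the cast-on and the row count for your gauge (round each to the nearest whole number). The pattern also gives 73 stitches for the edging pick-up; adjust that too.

Stitches: 384 × 27/29 = 357.52 → 358.
Rows: 299 × 40/36 = 332.22 → 332.
edging pick-up: 73 × 27/29 = 67.97 → 68.

Cast on 358 stitches; work 332 rows; edging pick-up 68 stitches.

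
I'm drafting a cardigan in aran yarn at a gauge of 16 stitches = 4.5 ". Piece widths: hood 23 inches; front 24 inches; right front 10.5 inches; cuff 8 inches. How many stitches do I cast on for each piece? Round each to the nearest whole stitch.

hood 82; front 85; right front 37; cuff 28.

Rate = 16/4.5 = 3.556 sts per in.
hood: 23 × 3.556 = 81.78 → 82.
front: 24 × 3.556 = 85.33 → 85.
right front: 10.5 × 3.556 = 37.33 → 37.
cuff: 8 × 3.556 = 28.44 → 28.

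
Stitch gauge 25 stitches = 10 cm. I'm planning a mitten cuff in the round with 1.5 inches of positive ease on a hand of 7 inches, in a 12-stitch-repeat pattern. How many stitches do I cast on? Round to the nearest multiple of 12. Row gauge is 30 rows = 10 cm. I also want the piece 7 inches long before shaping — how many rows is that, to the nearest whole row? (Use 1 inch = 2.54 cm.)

Cast on 48 stitches; work 53 rows.

Finished = 7 + 1.5 = 8.5 inches.
8.5 inches × 2.54 = 21.59 cm.
25/10 = 2.5 sts per cm; 21.59 × 2.5 = 53.98 sts.
Nearest multiple of 12 → 48.
7 inches = 17.78 cm; × 3 = 53.34 → 53 rows.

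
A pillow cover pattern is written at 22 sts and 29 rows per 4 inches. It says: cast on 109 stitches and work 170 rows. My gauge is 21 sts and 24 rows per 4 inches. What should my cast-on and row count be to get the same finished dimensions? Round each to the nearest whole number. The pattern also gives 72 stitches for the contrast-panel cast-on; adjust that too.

Stitches: 109 × 21/22 = 104.05 → 104.
Rows: 170 × 24/29 = 140.69 → 141.
contrast-panel cast-on: 72 × 21/22 = 68.73 → 69.

Cast on 104 stitches; work 141 rows; contrast-panel cast-on 69 stitches.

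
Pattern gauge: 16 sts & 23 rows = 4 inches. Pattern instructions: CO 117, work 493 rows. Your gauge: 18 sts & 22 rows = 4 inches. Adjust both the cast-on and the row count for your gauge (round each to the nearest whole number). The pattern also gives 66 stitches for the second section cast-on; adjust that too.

Stitches: 117 × 18/16 = 131.62 → 132.
Rows: 493 × 22/23 = 471.57 → 472.
second section cast-on: 66 × 18/16 = 74.25 → 74.

Cast on 132 stitches; work 472 rows; second section cast-on 74 stitches.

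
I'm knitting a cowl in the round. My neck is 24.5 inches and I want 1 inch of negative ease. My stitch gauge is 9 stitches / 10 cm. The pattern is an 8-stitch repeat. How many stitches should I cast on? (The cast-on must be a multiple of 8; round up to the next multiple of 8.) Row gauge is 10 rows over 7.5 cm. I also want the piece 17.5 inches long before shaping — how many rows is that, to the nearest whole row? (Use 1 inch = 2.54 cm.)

Cast on 56 stitches; work 59 rows.

Finished = 24.5 − 1 = 23.5 inches.
23.5 inches × 2.54 = 59.69 cm.
9/10 = 0.9 sts per cm; 59.69 × 0.9 = 53.72 sts.
Next multiple of 8 → 56.
17.5 inches = 44.45 cm; × 1.333 = 59.27 → 59 rows.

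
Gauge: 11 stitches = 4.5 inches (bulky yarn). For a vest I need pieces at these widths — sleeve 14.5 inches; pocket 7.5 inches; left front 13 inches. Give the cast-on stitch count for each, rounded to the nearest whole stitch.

Rate = 11/4.5 = 2.444 sts per in.
sleeve: 14.5 × 2.444 = 35.44 → 35.
pocket: 7.5 × 2.444 = 18.33 → 18.
left front: 13 × 2.444 = 31.78 → 32.

sleeve 35; pocket 18; left front 32.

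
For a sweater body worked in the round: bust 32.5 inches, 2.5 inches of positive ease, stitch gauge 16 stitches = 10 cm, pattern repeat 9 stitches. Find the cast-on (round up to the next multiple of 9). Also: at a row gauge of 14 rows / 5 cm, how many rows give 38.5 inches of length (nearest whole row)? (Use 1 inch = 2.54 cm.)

Finished = 32.5 + 2.5 = 35 inches.
35 inches × 2.54 = 88.90 cm.
16/10 = 1.6 sts per cm; 88.90 × 1.6 = 142.24 sts.
Next multiple of 9 → 144.
38.5 inches = 97.79 cm; × 2.8 = 273.81 → 274 rows.

Cast on 144 stitches; work 274 rows.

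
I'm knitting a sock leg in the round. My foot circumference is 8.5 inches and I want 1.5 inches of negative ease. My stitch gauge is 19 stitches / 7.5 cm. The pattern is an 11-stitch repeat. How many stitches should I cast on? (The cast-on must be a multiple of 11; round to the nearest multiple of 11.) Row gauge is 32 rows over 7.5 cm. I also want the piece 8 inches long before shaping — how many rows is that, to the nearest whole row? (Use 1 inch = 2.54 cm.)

Cast on 44 stitches; work 87 rows.

Finished = 8.5 − 1.5 = 7 inches.
7 inches × 2.54 = 17.78 cm.
19/7.5 = 2.533 sts per cm; 17.78 × 2.533 = 45.04 sts.
Nearest multiple of 11 → 44.
8 inches = 20.32 cm; × 4.267 = 86.70 → 87 rows.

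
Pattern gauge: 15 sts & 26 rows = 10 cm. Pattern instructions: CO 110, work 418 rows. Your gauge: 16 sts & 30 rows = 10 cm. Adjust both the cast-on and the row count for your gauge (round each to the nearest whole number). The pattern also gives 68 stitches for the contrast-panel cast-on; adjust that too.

Cast on 117 stitches; work 482 rows; contrast-panel cast-on 73 stitches.

Stitches: 110 × 16/15 = 117.33 → 117.
Rows: 418 × 30/26 = 482.31 → 482.
contrast-panel cast-on: 68 × 16/15 = 72.53 → 73.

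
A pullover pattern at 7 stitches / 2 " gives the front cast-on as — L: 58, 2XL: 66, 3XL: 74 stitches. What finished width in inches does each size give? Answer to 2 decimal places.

L 16.57 inches; 2XL 18.86 inches; 3XL 21.14 inches.

7/2 = 3.5 sts per in.
L: 58 / 3.5 = 16.571 → 16.57 in.
2XL: 66 / 3.5 = 18.857 → 18.86 in.
3XL: 74 / 3.5 = 21.143 → 21.14 in.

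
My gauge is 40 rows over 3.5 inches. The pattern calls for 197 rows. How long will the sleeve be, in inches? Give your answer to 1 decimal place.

40 rows / 3.5 inch = 11.429 rows per inch.
197 / 11.429 = 17.24 inches.

17.2 inches.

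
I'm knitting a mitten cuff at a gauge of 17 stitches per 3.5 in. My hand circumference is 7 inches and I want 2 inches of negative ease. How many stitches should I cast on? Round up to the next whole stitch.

Finished = 7 − 2 = 5 in.
17 / 3.5 = 4.857 sts per inch.
5.00 × 4.857 = 24.29 sts.
→ 25 sts.

CO 25 sts.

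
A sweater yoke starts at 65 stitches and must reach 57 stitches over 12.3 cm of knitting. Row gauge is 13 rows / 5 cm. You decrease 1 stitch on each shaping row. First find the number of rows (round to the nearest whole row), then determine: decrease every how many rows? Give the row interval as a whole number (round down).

Rows = 12.3 × 2.6 = 32.0 → 32 rows.
Stitches to remove: 8 → 8 shaping rows (at 1 st each).
32 / 8 = 4.00 → every 4 rows.

Decrease every 4th row.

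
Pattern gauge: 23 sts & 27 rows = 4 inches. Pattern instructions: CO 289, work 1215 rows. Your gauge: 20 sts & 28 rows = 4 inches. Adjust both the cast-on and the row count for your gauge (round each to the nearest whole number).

Cast on 251 stitches; work 1260 rows.

Stitches: 289 × 20/23 = 251.30 → 251.
Rows: 1215 × 28/27 = 1260.00 → 1260.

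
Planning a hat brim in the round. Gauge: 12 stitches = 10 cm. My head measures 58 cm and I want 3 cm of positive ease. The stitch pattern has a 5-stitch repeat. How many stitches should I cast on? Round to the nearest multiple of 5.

CO 75 sts.

Finished = 58 + 3 = 61 cm.
12 / 10 = 1.2 sts/cm.
61 × 1.2 = 73.20 sts.
Nearest multiple of 5: 75.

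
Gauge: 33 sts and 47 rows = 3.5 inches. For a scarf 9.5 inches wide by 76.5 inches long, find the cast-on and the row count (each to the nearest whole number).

Cast on 90 stitches and work 1027 rows.

Stitch gauge = 33/3.5 = 9.429 sts/in; 9.5 × 9.429 = 89.57 → 90 sts.
Row gauge = 47/3.5 = 13.429 rows/in; 76.5 × 13.429 = 1027.29 → 1027 rows.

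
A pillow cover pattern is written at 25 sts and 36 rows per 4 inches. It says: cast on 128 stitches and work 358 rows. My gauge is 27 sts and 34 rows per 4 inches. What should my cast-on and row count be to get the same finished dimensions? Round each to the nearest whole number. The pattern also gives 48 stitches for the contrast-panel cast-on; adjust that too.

Cast on 138 stitches; work 338 rows; contrast-panel cast-on 52 stitches.

Stitches: 128 × 27/25 = 138.24 → 138.
Rows: 358 × 34/36 = 338.11 → 338.
contrast-panel cast-on: 48 × 27/25 = 51.84 → 52.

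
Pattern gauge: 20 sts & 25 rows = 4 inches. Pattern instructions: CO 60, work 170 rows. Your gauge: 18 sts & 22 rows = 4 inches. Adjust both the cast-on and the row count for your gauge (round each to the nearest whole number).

Stitches: 60 × 18/20 = 54.00 → 54.
Rows: 170 × 22/25 = 149.60 → 150.

Cast on 54 stitches; work 150 rows.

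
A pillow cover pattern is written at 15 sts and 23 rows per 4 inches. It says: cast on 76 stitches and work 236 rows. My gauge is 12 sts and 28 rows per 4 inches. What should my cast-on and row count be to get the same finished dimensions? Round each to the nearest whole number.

Stitches: 76 × 12/15 = 60.80 → 61.
Rows: 236 × 28/23 = 287.30 → 287.

Cast on 61 stitches; work 287 rows.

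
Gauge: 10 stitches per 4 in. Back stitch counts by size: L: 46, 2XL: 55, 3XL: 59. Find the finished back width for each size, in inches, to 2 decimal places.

10/4 = 2.5 sts per in.
L: 46 / 2.5 = 18.400 → 18.40 in.
2XL: 55 / 2.5 = 22.000 → 22.00 in.
3XL: 59 / 2.5 = 23.600 → 23.60 in.

L 18.40 inches; 2XL 22.00 inches; 3XL 23.60 inches.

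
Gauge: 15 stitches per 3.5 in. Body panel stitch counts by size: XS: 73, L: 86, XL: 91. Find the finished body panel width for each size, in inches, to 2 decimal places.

15/3.5 = 4.286 sts per in.
XS: 73 / 4.286 = 17.033 → 17.03 in.
L: 86 / 4.286 = 20.067 → 20.07 in.
XL: 91 / 4.286 = 21.233 → 21.23 in.

XS 17.03 inches; L 20.07 inches; XL 21.23 inches.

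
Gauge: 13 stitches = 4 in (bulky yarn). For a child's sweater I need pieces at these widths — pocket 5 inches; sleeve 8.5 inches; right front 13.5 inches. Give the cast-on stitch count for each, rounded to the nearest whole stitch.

Rate = 13/4 = 3.25 sts per in.
pocket: 5 × 3.25 = 16.25 → 16.
sleeve: 8.5 × 3.25 = 27.62 → 28.
right front: 13.5 × 3.25 = 43.88 → 44.

pocket 16; sleeve 28; right front 44.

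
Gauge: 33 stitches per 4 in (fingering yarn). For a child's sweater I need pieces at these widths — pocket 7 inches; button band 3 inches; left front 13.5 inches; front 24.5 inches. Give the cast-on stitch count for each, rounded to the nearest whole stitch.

pocket 58; button band 25; left front 111; front 202.

Rate = 33/4 = 8.25 sts per in.
pocket: 7 × 8.25 = 57.75 → 58.
button band: 3 × 8.25 = 24.75 → 25.
left front: 13.5 × 8.25 = 111.38 → 111.
front: 24.5 × 8.25 = 202.12 → 202.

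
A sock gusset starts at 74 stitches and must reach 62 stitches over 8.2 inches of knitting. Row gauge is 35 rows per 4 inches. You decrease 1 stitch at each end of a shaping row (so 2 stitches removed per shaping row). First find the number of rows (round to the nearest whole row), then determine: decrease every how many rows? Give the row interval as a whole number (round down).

Decrease every 12th row.

Rows = 8.2 × 8.75 = 71.8 → 72 rows.
Stitches to remove: 12 → 6 shaping rows (at 2 st each).
72 / 6 = 12.00 → every 12 rows.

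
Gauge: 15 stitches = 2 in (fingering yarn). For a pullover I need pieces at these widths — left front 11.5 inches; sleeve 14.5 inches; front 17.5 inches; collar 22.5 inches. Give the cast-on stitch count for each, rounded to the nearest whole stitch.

Rate = 15/2 = 7.5 sts per in.
left front: 11.5 × 7.5 = 86.25 → 86.
sleeve: 14.5 × 7.5 = 108.75 → 109.
front: 17.5 × 7.5 = 131.25 → 131.
collar: 22.5 × 7.5 = 168.75 → 169.

left front 86; sleeve 109; front 131; collar 169.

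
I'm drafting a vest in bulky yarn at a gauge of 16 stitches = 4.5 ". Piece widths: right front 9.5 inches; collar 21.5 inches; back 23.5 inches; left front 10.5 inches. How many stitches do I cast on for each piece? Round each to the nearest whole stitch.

right front 34; collar 76; back 84; left front 37.

Rate = 16/4.5 = 3.556 sts per in.
right front: 9.5 × 3.556 = 33.78 → 34.
collar: 21.5 × 3.556 = 76.44 → 76.
back: 23.5 × 3.556 = 83.56 → 84.
left front: 10.5 × 3.556 = 37.33 → 37.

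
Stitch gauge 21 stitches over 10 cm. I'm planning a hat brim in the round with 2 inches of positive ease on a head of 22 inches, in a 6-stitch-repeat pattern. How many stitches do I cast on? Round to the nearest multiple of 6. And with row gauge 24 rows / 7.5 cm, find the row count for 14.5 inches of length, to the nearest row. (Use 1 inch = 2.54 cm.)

Cast on 126 stitches; work 118 rows.

Finished = 22 + 2 = 24 inches.
24 inches × 2.54 = 60.96 cm.
21/10 = 2.1 sts per cm; 60.96 × 2.1 = 128.02 sts.
Nearest multiple of 6 → 126.
14.5 inches = 36.83 cm; × 3.2 = 117.86 → 118 rows.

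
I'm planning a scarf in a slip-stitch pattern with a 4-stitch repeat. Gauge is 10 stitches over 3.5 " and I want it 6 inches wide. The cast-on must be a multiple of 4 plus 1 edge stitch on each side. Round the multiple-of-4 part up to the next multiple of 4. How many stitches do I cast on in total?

10 / 3.5 = 2.857 sts per inch.
6 × 2.857 = 17.14 sts.
Less 2 edge sts → 15.14 for the repeat.
Next multiple of 4: 16.
Add back 2 edge sts → 18.

CO 18 sts.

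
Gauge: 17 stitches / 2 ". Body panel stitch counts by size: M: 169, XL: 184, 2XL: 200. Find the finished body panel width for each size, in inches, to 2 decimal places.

M 19.88 inches; XL 21.65 inches; 2XL 23.53 inches.

17/2 = 8.5 sts per in.
M: 169 / 8.5 = 19.882 → 19.88 in.
XL: 184 / 8.5 = 21.647 → 21.65 in.
2XL: 200 / 8.5 = 23.529 → 23.53 in.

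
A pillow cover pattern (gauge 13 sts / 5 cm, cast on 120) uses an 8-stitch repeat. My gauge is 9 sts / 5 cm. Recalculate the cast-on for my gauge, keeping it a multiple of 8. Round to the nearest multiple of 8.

120 × 9 / 13 = 83.08.
Nearest multiple of 8: 80.

80 stitches.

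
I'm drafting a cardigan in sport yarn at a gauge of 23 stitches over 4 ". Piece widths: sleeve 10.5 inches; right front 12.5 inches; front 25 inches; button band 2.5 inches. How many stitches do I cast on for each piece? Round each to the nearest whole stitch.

sleeve 60; right front 72; front 144; button band 14.

Rate = 23/4 = 5.75 sts per in.
sleeve: 10.5 × 5.75 = 60.38 → 60.
right front: 12.5 × 5.75 = 71.88 → 72.
front: 25 × 5.75 = 143.75 → 144.
button band: 2.5 × 5.75 = 14.38 → 14.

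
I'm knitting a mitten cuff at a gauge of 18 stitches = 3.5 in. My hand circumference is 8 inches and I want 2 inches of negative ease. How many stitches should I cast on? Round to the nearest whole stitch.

31 stitches.

Finished = 8 − 2 = 6 in.
18 / 3.5 = 5.143 sts per inch.
6.00 × 5.143 = 30.86 sts.
→ 31 sts.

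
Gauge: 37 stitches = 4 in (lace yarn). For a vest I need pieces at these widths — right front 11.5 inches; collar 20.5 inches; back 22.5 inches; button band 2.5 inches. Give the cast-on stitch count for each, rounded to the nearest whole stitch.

Rate = 37/4 = 9.25 sts per in.
right front: 11.5 × 9.25 = 106.38 → 106.
collar: 20.5 × 9.25 = 189.62 → 190.
back: 22.5 × 9.25 = 208.12 → 208.
button band: 2.5 × 9.25 = 23.12 → 23.

right front 106; collar 190; back 208; button band 23.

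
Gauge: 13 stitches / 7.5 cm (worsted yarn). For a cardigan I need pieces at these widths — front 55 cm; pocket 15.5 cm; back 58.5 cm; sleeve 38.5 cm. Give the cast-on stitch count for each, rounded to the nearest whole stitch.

Rate = 13/7.5 = 1.733 sts per cm.
front: 55 × 1.733 = 95.33 → 95.
pocket: 15.5 × 1.733 = 26.87 → 27.
back: 58.5 × 1.733 = 101.40 → 101.
sleeve: 38.5 × 1.733 = 66.73 → 67.

front 95; pocket 27; back 101; sleeve 67.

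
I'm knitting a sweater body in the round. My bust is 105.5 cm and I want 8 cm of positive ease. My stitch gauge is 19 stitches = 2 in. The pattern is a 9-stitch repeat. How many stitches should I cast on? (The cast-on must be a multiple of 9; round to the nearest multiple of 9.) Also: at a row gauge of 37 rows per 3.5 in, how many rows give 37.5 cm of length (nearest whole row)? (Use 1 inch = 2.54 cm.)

Cast on 423 stitches; work 156 rows.

Finished = 105.5 + 8 = 113.5 cm.
113.5 cm × 1/2.54 = 44.69 inches.
19/2 = 9.5 sts per in; 44.69 × 9.5 = 424.51 sts.
Nearest multiple of 9 → 423.
37.5 cm = 14.76 inches; × 10.571 = 156.07 → 156 rows.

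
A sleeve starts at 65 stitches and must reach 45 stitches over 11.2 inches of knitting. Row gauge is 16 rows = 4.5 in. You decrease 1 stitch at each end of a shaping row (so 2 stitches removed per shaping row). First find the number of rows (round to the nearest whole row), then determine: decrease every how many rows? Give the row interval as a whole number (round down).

Decrease every 4th row.

Rows = 11.2 × 3.556 = 39.8 → 40 rows.
Stitches to remove: 20 → 10 shaping rows (at 2 st each).
40 / 10 = 4.00 → every 4 rows.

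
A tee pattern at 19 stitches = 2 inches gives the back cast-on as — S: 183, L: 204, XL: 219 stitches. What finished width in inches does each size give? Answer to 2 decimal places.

S 19.26 inches; L 21.47 inches; XL 23.05 inches.

19/2 = 9.5 sts per in.
S: 183 / 9.5 = 19.263 → 19.26 in.
L: 204 / 9.5 = 21.474 → 21.47 in.
XL: 219 / 9.5 = 23.053 → 23.05 in.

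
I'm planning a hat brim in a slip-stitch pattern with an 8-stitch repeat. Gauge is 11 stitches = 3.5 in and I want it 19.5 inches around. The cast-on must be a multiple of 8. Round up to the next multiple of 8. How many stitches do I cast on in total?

11 / 3.5 = 3.143 sts per inch.
19.5 × 3.143 = 61.29 sts.
Next multiple of 8: 64.

Cast on 64 stitches.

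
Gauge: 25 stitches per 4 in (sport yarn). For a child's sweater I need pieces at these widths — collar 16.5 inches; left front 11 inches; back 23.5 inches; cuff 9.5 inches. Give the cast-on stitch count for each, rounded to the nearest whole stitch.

Rate = 25/4 = 6.25 sts per in.
collar: 16.5 × 6.25 = 103.12 → 103.
left front: 11 × 6.25 = 68.75 → 69.
back: 23.5 × 6.25 = 146.88 → 147.
cuff: 9.5 × 6.25 = 59.38 → 59.

collar 103; left front 69; back 147; cuff 59.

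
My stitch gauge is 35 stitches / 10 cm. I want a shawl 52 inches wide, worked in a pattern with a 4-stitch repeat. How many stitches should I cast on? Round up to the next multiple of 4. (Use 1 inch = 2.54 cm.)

52 in = 52 × 2.54 = 132.08 cm.
35 / 10 = 3.5 sts/cm.
132.08 × 3.5 = 462.28 sts.
→ 464.

CO 464 sts.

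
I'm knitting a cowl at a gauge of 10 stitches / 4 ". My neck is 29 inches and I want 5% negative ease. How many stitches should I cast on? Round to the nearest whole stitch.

Finished = 29 × 0.95 = 27.55 in.
10 / 4 = 2.5 sts per inch.
27.55 × 2.5 = 68.88 sts.
→ 69 sts.

Cast on 69 stitches.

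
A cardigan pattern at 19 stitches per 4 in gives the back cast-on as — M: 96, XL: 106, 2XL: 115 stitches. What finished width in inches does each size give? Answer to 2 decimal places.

M 20.21 inches; XL 22.32 inches; 2XL 24.21 inches.

19/4 = 4.75 sts per in.
M: 96 / 4.75 = 20.211 → 20.21 in.
XL: 106 / 4.75 = 22.316 → 22.32 in.
2XL: 115 / 4.75 = 24.211 → 24.21 in.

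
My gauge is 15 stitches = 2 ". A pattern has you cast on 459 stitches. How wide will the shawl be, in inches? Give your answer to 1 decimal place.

61.2 inches.

15 stitches / 2 inch = 7.5 stitches per inch.
459 / 7.5 = 61.20 inches.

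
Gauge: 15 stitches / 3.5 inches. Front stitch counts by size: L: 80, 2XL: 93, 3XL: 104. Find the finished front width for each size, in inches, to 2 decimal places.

L 18.67 inches; 2XL 21.70 inches; 3XL 24.27 inches.

15/3.5 = 4.286 sts per in.
L: 80 / 4.286 = 18.667 → 18.67 in.
2XL: 93 / 4.286 = 21.700 → 21.70 in.
3XL: 104 / 4.286 = 24.267 → 24.27 in.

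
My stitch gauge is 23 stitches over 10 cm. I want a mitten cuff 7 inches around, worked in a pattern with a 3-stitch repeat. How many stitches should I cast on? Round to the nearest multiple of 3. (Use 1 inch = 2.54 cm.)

42 stitches.

7 in = 7 × 2.54 = 17.78 cm.
23 / 10 = 2.3 sts/cm.
17.78 × 2.3 = 40.89 sts.
→ 42.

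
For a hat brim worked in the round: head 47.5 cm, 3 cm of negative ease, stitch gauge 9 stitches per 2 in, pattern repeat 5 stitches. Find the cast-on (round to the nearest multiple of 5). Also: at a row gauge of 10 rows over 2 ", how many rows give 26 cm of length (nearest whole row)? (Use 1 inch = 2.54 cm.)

Finished = 47.5 − 3 = 44.5 cm.
44.5 cm × 1/2.54 = 17.52 inches.
9/2 = 4.5 sts per in; 17.52 × 4.5 = 78.84 sts.
Nearest multiple of 5 → 80.
26 cm = 10.24 inches; × 5 = 51.18 → 51 rows.

Cast on 80 stitches; work 51 rows.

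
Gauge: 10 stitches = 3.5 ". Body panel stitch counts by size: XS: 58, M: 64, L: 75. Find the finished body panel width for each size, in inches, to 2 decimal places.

XS 20.30 inches; M 22.40 inches; L 26.25 inches.

10/3.5 = 2.857 sts per in.
XS: 58 / 2.857 = 20.300 → 20.30 in.
M: 64 / 2.857 = 22.400 → 22.40 in.
L: 75 / 2.857 = 26.250 → 26.25 in.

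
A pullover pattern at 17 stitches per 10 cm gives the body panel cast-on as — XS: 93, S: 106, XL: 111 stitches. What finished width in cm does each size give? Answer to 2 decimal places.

17/10 = 1.7 sts per cm.
XS: 93 / 1.7 = 54.706 → 54.71 cm.
S: 106 / 1.7 = 62.353 → 62.35 cm.
XL: 111 / 1.7 = 65.294 → 65.29 cm.

XS 54.71 cm; S 62.35 cm; XL 65.29 cm.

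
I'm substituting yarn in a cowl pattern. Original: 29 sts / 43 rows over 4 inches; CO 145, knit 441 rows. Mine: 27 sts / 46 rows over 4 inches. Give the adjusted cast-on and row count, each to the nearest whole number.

Stitches: 145 × 27/29 = 135.00 → 135.
Rows: 441 × 46/43 = 471.77 → 472.

Cast on 135 stitches; work 472 rows.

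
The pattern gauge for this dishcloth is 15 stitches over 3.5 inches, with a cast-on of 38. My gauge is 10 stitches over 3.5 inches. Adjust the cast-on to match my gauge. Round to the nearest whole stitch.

CO 25 sts.

Scale factor = 10 / 15 = 0.667.
38 × 10 / 15 = 25.33 sts.
→ 25 sts.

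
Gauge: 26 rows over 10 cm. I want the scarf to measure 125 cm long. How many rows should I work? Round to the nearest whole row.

26 rows / 10 cm = 2.6 rows per cm.
125 × 2.6 = 325.00 rows.

325 rows.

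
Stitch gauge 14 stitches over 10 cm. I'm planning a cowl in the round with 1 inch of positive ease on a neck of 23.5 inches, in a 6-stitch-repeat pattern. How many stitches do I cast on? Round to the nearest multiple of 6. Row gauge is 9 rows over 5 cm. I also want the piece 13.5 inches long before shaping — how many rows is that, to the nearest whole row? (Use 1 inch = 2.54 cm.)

Cast on 90 stitches; work 62 rows.

Finished = 23.5 + 1 = 24.5 inches.
24.5 inches × 2.54 = 62.23 cm.
14/10 = 1.4 sts per cm; 62.23 × 1.4 = 87.12 sts.
Nearest multiple of 6 → 90.
13.5 inches = 34.29 cm; × 1.8 = 61.72 → 62 rows.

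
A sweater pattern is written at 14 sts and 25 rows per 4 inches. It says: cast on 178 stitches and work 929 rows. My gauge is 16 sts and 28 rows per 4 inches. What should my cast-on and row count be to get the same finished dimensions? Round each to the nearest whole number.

Stitches: 178 × 16/14 = 203.43 → 203.
Rows: 929 × 28/25 = 1040.48 → 1040.

Cast on 203 stitches; work 1040 rows.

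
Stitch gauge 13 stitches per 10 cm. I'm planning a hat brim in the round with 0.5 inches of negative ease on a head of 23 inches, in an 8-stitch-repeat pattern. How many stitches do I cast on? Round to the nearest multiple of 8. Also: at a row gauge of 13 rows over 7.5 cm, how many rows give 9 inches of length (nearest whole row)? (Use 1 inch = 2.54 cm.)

Finished = 23 − 0.5 = 22.5 inches.
22.5 inches × 2.54 = 57.15 cm.
13/10 = 1.3 sts per cm; 57.15 × 1.3 = 74.30 sts.
Nearest multiple of 8 → 72.
9 inches = 22.86 cm; × 1.733 = 39.62 → 40 rows.

Cast on 72 stitches; work 40 rows.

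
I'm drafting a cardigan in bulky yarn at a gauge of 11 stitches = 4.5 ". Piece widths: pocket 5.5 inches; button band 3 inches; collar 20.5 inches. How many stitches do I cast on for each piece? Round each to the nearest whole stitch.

Rate = 11/4.5 = 2.444 sts per in.
pocket: 5.5 × 2.444 = 13.44 → 13.
button band: 3 × 2.444 = 7.33 → 7.
collar: 20.5 × 2.444 = 50.11 → 50.

pocket 13; button band 7; collar 50.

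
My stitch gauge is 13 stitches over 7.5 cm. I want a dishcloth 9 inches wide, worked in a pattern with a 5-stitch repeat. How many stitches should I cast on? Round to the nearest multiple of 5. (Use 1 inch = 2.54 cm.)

9 in = 9 × 2.54 = 22.86 cm.
13 / 7.5 = 1.733 sts/cm.
22.86 × 1.733 = 39.62 sts.
→ 40.

CO 40 sts.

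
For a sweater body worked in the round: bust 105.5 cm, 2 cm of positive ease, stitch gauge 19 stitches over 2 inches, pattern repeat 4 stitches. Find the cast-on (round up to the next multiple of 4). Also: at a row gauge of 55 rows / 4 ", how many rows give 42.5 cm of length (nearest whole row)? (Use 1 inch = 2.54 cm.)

Cast on 404 stitches; work 230 rows.

Finished = 105.5 + 2 = 107.5 cm.
107.5 cm × 1/2.54 = 42.32 inches.
19/2 = 9.5 sts per in; 42.32 × 9.5 = 402.07 sts.
Next multiple of 4 → 404.
42.5 cm = 16.73 inches; × 13.75 = 230.07 → 230 rows.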